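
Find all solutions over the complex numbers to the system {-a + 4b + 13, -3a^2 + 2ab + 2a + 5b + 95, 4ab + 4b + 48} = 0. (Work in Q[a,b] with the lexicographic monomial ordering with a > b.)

Compute a lex Gröbner basis by Buchberger's algorithm.
f_1 = -a + 4b + 13, LT = a.
f_2 = -3a^2 + 2ab + 2a + 5b + 95, LT = a^2.
f_3 = 4ab + 4b + 48, LT = ab.

S(f_1,f_2): lcm = a^2. S = -10/3ab - 37/3a + 5/3b + 95/3.
  leading term ab: subtract (10/3b)·f_1 from -10/3ab - 37/3a + 5/3b + 95/3 → -37/3a - 40/3b^2 - 125/3b + 95/3
  leading term a: subtract (37/3)·f_1 from -37/3a - 40/3b^2 - 125/3b + 95/3 → -40/3b^2 - 91b - 386/3
  leading term b^2: no divisor's leading term divides it; move -40/3b^2 to the remainder.
  leading term b: no divisor's leading term divides it; move -91b to the remainder.
  leading term 1: no divisor's leading term divides it; move -386/3 to the remainder.
  remainder -40/3b^2 - 91b - 386/3 ≠ 0; add h_4 = -40/3b^2 - 91b - 386/3 to the basis.

S(f_1,f_3): lcm = ab. S = -4b^2 - 14b - 12.
  leading term b^2: subtract (3/10)·h_4 from -4b^2 - 14b - 12 → 133/10b + 133/5
  leading term b: no divisor's leading term divides it; move 133/10b to the remainder.
  leading term 1: no divisor's leading term divides it; move 133/5 to the remainder.
  remainder 133/10b + 133/5 ≠ 0; add h_5 = 133/10b + 133/5 to the basis.

The other S-polynomials (S(f_2,f_3), S(f_1,h_4), S(f_2,h_4), S(f_3,h_4), S(f_1,h_5), S(f_2,h_5), S(f_3,h_5), S(h_4,h_5)) all reduce to 0 modulo the current basis, so we have a Gröbner basis.
Inter-reduce: drop elements whose leading term is divisible by another's, tail-reduce, and make monic.
Reduced Gröbner basis: {a - 5, b + 2}.

The lex basis is triangular: the last element involves only b. Solving b + 2 = 0 gives b ∈ {-2}; substituting each value into the earlier elements determines the remaining variables.
  b = -2: the earlier basis element becomes a - 5 = 0, giving a = 5 — point (5, -2).
Each listed point satisfies every original equation (direct substitution).

{(5, -2)}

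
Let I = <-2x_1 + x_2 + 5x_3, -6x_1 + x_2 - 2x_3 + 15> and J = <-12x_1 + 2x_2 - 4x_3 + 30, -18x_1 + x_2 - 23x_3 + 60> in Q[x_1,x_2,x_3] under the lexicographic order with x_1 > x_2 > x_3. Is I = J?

Yes, the ideals are equal.

For a fixed monomial order, each ideal has a unique reduced Gröbner basis; comparing bases decides equality.
Buchberger on the first generating set:
f_1 = -2x_1 + x_2 + 5x_3, LT = x_1.
f_2 = -6x_1 + x_2 - 2x_3 + 15, LT = x_1.

S(f_1,f_2): lcm = x_1. S = -1/3x_2 - 17/6x_3 + 5/2.
  leading term x_2: no divisor's leading term divides it; move -1/3x_2 to the remainder.
  leading term x_3: no divisor's leading term divides it; move -17/6x_3 to the remainder.
  leading term 1: no divisor's leading term divides it; move 5/2 to the remainder.
  remainder -1/3x_2 - 17/6x_3 + 5/2 ≠ 0; add g_3 = -1/3x_2 - 17/6x_3 + 5/2 to the basis.

The other S-polynomials (S(f_1,g_3), S(f_2,g_3)) all reduce to 0 modulo the current basis, so we have a Gröbner basis.
Inter-reduce: drop elements whose leading term is divisible by another's, tail-reduce, and make monic.
Reduced Gröbner basis: {x_1 + 7/4x_3 - 15/4, x_2 + 17/2x_3 - 15/2}.

Buchberger on the second generating set:
h_1 = -12x_1 + 2x_2 - 4x_3 + 30, LT = x_1.
h_2 = -18x_1 + x_2 - 23x_3 + 60, LT = x_1.

S(h_1,h_2): lcm = x_1. S = -1/9x_2 - 17/18x_3 + 5/6.
  leading term x_2: no divisor's leading term divides it; move -1/9x_2 to the remainder.
  leading term x_3: no divisor's leading term divides it; move -17/18x_3 to the remainder.
  leading term 1: no divisor's leading term divides it; move 5/6 to the remainder.
  remainder -1/9x_2 - 17/18x_3 + 5/6 ≠ 0; add k_3 = -1/9x_2 - 17/18x_3 + 5/6 to the basis.

The other S-polynomials (S(h_1,k_3), S(h_2,k_3)) all reduce to 0 modulo the current basis, so we have a Gröbner basis.
Inter-reduce: drop elements whose leading term is divisible by another's, tail-reduce, and make monic.
Reduced Gröbner basis: {x_1 + 7/4x_3 - 15/4, x_2 + 17/2x_3 - 15/2}.

The two bases agree; hence the ideals are identical.
The choice of monomial ordering does not affect the verdict — as long as both bases are computed under the same ordering, their equality decides ideal equality.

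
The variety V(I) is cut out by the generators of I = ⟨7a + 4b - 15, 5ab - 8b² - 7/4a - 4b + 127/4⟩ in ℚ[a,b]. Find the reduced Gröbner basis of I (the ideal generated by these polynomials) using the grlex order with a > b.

G = {b² - 27/38b - 49/19, a + 4/7b - 15/7}

The reduced Gröbner basis is the canonical form of the ideal for this ordering.

f_1 = 7a + 4b - 15, LT = a.
f_2 = 5ab - 8b² - 7/4a - 4b + 127/4, LT = ab.

S(f_1,f_2): lcm = ab. S = 76/35b² + 7/20a - 47/35b - 127/20.
  leading term b²: no divisor's leading term divides it; move 76/35b² to the remainder.
  leading term a: subtract (1/20)·f_1 from 7/20a - 47/35b - 127/20 → -54/35b - 28/5
  leading term b: no divisor's leading term divides it; move -54/35b to the remainder.
  leading term 1: no divisor's leading term divides it; move -28/5 to the remainder.
  remainder 76/35b² - 54/35b - 28/5 ≠ 0; add g_3 = 76/35b² - 54/35b - 28/5 to the basis.

The other S-polynomials (S(f_1,g_3), S(f_2,g_3)) all reduce to 0 modulo the current basis, so we have a Gröbner basis.
Inter-reduce: drop elements whose leading term is divisible by another's, tail-reduce, and make monic.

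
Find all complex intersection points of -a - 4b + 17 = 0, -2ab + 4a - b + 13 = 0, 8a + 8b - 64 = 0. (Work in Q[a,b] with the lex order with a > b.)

Compute a lex Gröbner basis by Buchberger's algorithm.
f_1 = -a - 4b + 17, LT = a.
f_2 = -2ab + 4a - b + 13, LT = ab.
f_3 = 8a + 8b - 64, LT = a.

S(f_1,f_2): lcm = ab. S = 2a + 4b^2 - 35/2b + 13/2.
  reduce S modulo (f_1, f_2, f_3):
  remainder 4b^2 - 51/2b + 81/2 ≠ 0; add h_4 = 4b^2 - 51/2b + 81/2 to the basis.

S(f_1,f_3): lcm = a. S = 3b - 9.
  reduce S modulo (f_1, f_2, f_3, h_4):
  remainder 3b - 9 ≠ 0; add h_5 = 3b - 9 to the basis.

The other S-polynomials (S(f_2,f_3), S(f_1,h_4), S(f_2,h_4), S(f_3,h_4), S(f_1,h_5), S(f_2,h_5), S(f_3,h_5), S(h_4,h_5)) all reduce to 0 modulo the current basis, so we have a Gröbner basis.
Inter-reduce: drop elements whose leading term is divisible by another's, tail-reduce, and make monic.
Reduced Gröbner basis: {a - 5, b - 3}.

From the last basis element, b - 3 = 0, so b takes values in {3}. Each choice, substituted upward through the basis, yields the corresponding point(s) of the solution set.
  b = 3: the earlier basis element becomes a - 5 = 0, giving a = 5 — point (5, 3).

{(5, 3)}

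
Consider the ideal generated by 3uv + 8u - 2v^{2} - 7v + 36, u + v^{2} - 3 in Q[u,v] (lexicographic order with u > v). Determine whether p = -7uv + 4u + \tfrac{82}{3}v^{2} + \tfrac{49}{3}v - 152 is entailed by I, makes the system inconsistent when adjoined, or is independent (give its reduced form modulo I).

First compute the reduced Gröbner basis of I by Buchberger's algorithm.
f_1 = 3uv + 8u - 2v^{2} - 7v + 36, LT = uv.
f_2 = u + v^{2} - 3, LT = u.

S(f_1,f_2): lcm = uv. S = \tfrac{8}{3}u - v^{3} - \tfrac{2}{3}v^{2} + \tfrac{2}{3}v + 12.
  leading term u: subtract (\tfrac{8}{3})·f_2 from \tfrac{8}{3}u - v^{3} - \tfrac{2}{3}v^{2} + \tfrac{2}{3}v + 12 → -v^{3} - \tfrac{10}{3}v^{2} + \tfrac{2}{3}v + 20
  leading term v^{3}: no divisor's leading term divides it; move -v^{3} to the remainder.
  leading term v^{2}: no divisor's leading term divides it; move -\tfrac{10}{3}v^{2} to the remainder.
  leading term v: no divisor's leading term divides it; move \tfrac{2}{3}v to the remainder.
  leading term 1: no divisor's leading term divides it; move 20 to the remainder.
  remainder -v^{3} - \tfrac{10}{3}v^{2} + \tfrac{2}{3}v + 20 ≠ 0; add h_3 = -v^{3} - \tfrac{10}{3}v^{2} + \tfrac{2}{3}v + 20 to the basis.

The other S-polynomials (S(f_1,h_3), S(f_2,h_3)) all reduce to 0 modulo the current basis, so we have a Gröbner basis.
Inter-reduce: drop elements whose leading term is divisible by another's, tail-reduce, and make monic.
Reduced Gröbner basis: {u + v^{2} - 3, v^{3} + \tfrac{10}{3}v^{2} - \tfrac{2}{3}v - 20}.
Label its elements g_1 = u + v^{2} - 3, g_2 = v^{3} + \tfrac{10}{3}v^{2} - \tfrac{2}{3}v - 20.

Reduce p = -7uv + 4u + \tfrac{82}{3}v^{2} + \tfrac{49}{3}v - 152 modulo G:
  leading term uv: subtract (-7v)·g_1 from -7uv + 4u + \tfrac{82}{3}v^{2} + \tfrac{49}{3}v - 152 → 4u + 7v^{3} + \tfrac{82}{3}v^{2} - \tfrac{14}{3}v - 152
  leading term u: subtract (4)·g_1 from 4u + 7v^{3} + \tfrac{82}{3}v^{2} - \tfrac{14}{3}v - 152 → 7v^{3} + \tfrac{70}{3}v^{2} - \tfrac{14}{3}v - 140
  leading term v^{3}: subtract (7)·g_2 from 7v^{3} + \tfrac{70}{3}v^{2} - \tfrac{14}{3}v - 140 → 0
  normal form = 0.
Since the normal form is 0, p ∈ I.

-7uv + 4u + \tfrac{82}{3}v^{2} + \tfrac{49}{3}v - 152 lies in I (it reduces to 0).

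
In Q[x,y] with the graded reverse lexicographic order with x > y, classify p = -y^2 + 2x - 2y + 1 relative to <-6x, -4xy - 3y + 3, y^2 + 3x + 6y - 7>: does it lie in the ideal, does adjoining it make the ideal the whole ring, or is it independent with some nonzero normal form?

Adjoining -y^2 + 2x - 2y + 1 makes the ideal the whole ring: the system is inconsistent.

First compute the reduced Gröbner basis of I by Buchberger's algorithm.
f_1 = -6x, LT = x.
f_2 = -4xy - 3y + 3, LT = xy.
f_3 = y^2 + 3x + 6y - 7, LT = y^2.

S(f_1,f_2): lcm = xy. S = -3/4y + 3/4.
  leading term y: no divisor's leading term divides it; move -3/4y to the remainder.
  leading term 1: no divisor's leading term divides it; move 3/4 to the remainder.
  remainder -3/4y + 3/4 ≠ 0; add h_4 = -3/4y + 3/4 to the basis.

S(f_1,f_3): leading monomials are coprime, so the S-polynomial reduces to 0 (Buchberger's first criterion).
S(f_2,f_3): lcm = xy^2. S = -3x^2 - 6xy + 3/4y^2 + 7x - 3/4y.
  leading term x^2: subtract (1/2x)·f_1 from -3x^2 - 6xy + 3/4y^2 + 7x - 3/4y → -6xy + 3/4y^2 + 7x - 3/4y
  leading term xy: subtract (y)·f_1 from -6xy + 3/4y^2 + 7x - 3/4y → 3/4y^2 + 7x - 3/4y
  leading term y^2: subtract (3/4)·f_3 from 3/4y^2 + 7x - 3/4y → 19/4x - 21/4y + 21/4
  leading term x: subtract (-19/24)·f_1 from 19/4x - 21/4y + 21/4 → -21/4y + 21/4
  leading term y: subtract (7)·h_4 from -21/4y + 21/4 → 0
  remainder 0.

S(f_1,h_4): leading monomials are coprime, so the S-polynomial reduces to 0 (Buchberger's first criterion).
S(f_2,h_4): lcm = xy. S = x + 3/4y - 3/4.
  leading term x: subtract (-1/6)·f_1 from x + 3/4y - 3/4 → 3/4y - 3/4
  leading term y: subtract (-1)·h_4 from 3/4y - 3/4 → 0
  remainder 0.

S(f_3,h_4): lcm = y^2. S = 3x + 7y - 7.
  leading term x: subtract (-1/2)·f_1 from 3x + 7y - 7 → 7y - 7
  leading term y: subtract (-28/3)·h_4 from 7y - 7 → 0
  remainder 0.

Every S-polynomial of the final basis reduces to 0, so we have a Gröbner basis.
Inter-reduce: drop elements whose leading term is divisible by another's, tail-reduce, and make monic.
Reduced Gröbner basis: {x, y - 1}.
Label its elements g_1 = x, g_2 = y - 1.

Reduce p = -y^2 + 2x - 2y + 1 modulo G:
  leading term y^2: subtract (-y)·g_2 from -y^2 + 2x - 2y + 1 → 2x - 3y + 1
  leading term x: subtract (2)·g_1 from 2x - 3y + 1 → -3y + 1
  leading term y: subtract (-3)·g_2 from -3y + 1 → -2
  leading term 1: no divisor's leading term divides it; move -2 to the remainder.
  normal form = -2.
The normal form is nonzero, so p ∉ I. Since p minus its normal form lies in I, I + (p) = I + (r) where r = -2; decide whether this ideal is the whole ring.
Here r = -2 is a nonzero constant, hence a unit: 1 ∈ I + (p), the Gröbner basis of I + (p) is {1}, and the enlarged system has no common solution — adjoining p is inconsistent.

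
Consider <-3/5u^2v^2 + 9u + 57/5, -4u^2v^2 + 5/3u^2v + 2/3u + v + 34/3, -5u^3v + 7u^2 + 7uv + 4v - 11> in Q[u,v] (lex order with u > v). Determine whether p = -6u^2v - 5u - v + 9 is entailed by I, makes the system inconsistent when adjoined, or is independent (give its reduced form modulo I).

-6u^2v - 5u - v + 9 lies in I (it reduces to 0).

First compute the reduced Gröbner basis of I by Buchberger's algorithm.
f_1 = -3/5u^2v^2 + 9u + 57/5, LT = u^2v^2.
f_2 = -4u^2v^2 + 5/3u^2v + 2/3u + v + 34/3, LT = u^2v^2.
f_3 = -5u^3v + 7u^2 + 7uv + 4v - 11, LT = u^3v.

S(f_1,f_2): lcm = u^2v^2. S = 5/12u^2v - 89/6u + 1/4v - 97/6.
  reduce S modulo (f_1, f_2, f_3):
  remainder 5/12u^2v - 89/6u + 1/4v - 97/6 ≠ 0; add h_4 = 5/12u^2v - 89/6u + 1/4v - 97/6 to the basis.

S(f_1,f_3): lcm = u^3v^2. S = 7/5u^2v - 15u^2 + 7/5uv^2 - 19u + 4/5v^2 - 11/5v.
  reduce S modulo (f_1, f_2, f_3, h_4):
  remainder -15u^2 + 7/5uv^2 + 771/25u + 4/5v^2 - 76/25v + 1358/25 ≠ 0; add h_5 = -15u^2 + 7/5uv^2 + 771/25u + 4/5v^2 - 76/25v + 1358/25 to the basis.

S(f_2,f_3): lcm = u^3v^2. S = -5/12u^3v + 7/5u^2v - 1/6u^2 + 7/5uv^2 - 1/4uv - 17/6u + 4/5v^2 - 11/5v.
  reduce S modulo (f_1, f_2, f_3, h_4, h_5):
  remainder 133/100uv^2 - 5/6uv + 68197/1500u + 19/25v^2 - 1208/375v + 78781/1500 ≠ 0; add h_6 = 133/100uv^2 - 5/6uv + 68197/1500u + 19/25v^2 - 1208/375v + 78781/1500 to the basis.

S(f_1,h_4): lcm = u^2v^2. S = 178/5uv - 15u - 3/5v^2 + 194/5v - 19.
  reduce S modulo (f_1, f_2, f_3, h_4, h_5, h_6):
  remainder 178/5uv - 15u - 3/5v^2 + 194/5v - 19 ≠ 0; add h_7 = 178/5uv - 15u - 3/5v^2 + 194/5v - 19 to the basis.

S(f_1,h_5): lcm = u^2v^2. S = 7/75uv^4 + 257/125uv^2 - 15u + 4/75v^4 - 76/375v^3 + 1358/375v^2 - 19.
  reduce S modulo (f_1, f_2, f_3, h_4, h_5, h_6, h_7):
  remainder 13642802242/637600005u - 4/399v^3 + 532530506/807626673v^2 - 3530351284/1730628585v + 13221805294/576876195 ≠ 0; add h_8 = 13642802242/637600005u - 4/399v^3 + 532530506/807626673v^2 - 3530351284/1730628585v + 13221805294/576876195 to the basis.

S(f_3,h_5): lcm = u^3v. S = 7/75u^2v^3 + 257/125u^2v - 7/5u^2 + 4/75uv^3 - 76/375uv^2 + 833/375uv - 4/5v + 11/5.
  reduce S modulo (f_1, f_2, f_3, h_4, h_5, h_6, h_7, h_8):
  remainder 19414177028/2558025420375v^3 - 109387697611384/48602482987125v^2 + 154636049530456/48602482987125v + 125327736476368/48602482987125 ≠ 0; add h_9 = 19414177028/2558025420375v^3 - 109387697611384/48602482987125v^2 + 154636049530456/48602482987125v + 125327736476368/48602482987125 to the basis.

S(h_4,h_5): lcm = u^2v. S = 7/75uv^3 + 257/125uv - 178/5u + 4/75v^3 - 76/375v^2 + 1583/375v - 194/5.
  reduce S modulo (f_1, f_2, f_3, h_4, h_5, h_6, h_7, h_8, h_9):
  remainder -1146419564020/276652022649v^2 + 527575046010/92217340883v + 1420227980020/276652022649 ≠ 0; add h_10 = -1146419564020/276652022649v^2 + 527575046010/92217340883v + 1420227980020/276652022649 to the basis.

S(f_1,h_6): lcm = u^2v^2. S = 250/399u^2v - 68197/1995u^2 - 4/7uv^2 + 4832/1995uv - 108706/1995u - 19.
  reduce S modulo (f_1, f_2, f_3, h_4, h_5, h_6, h_7, h_8, h_9, h_10):
  remainder -314681015902522/343066054532985v + 629362031805044/343066054532985 ≠ 0; add h_11 = -314681015902522/343066054532985v + 629362031805044/343066054532985 to the basis.

The other S-polynomials (S(f_2,h_4), S(f_3,h_4), S(f_2,h_5), S(f_2,h_6), S(f_3,h_6), S(h_4,h_6), S(h_5,h_6), S(f_1,h_7), S(f_2,h_7), S(f_3,h_7), S(h_4,h_7), S(h_5,h_7), S(h_6,h_7), S(f_1,h_8), S(f_2,h_8), S(f_3,h_8), S(h_4,h_8), S(h_5,h_8), S(h_6,h_8), S(h_7,h_8), S(f_1,h_9), S(f_2,h_9), S(f_3,h_9), S(h_4,h_9), S(h_5,h_9), S(h_6,h_9), S(h_7,h_9), S(h_8,h_9), S(f_1,h_10), S(f_2,h_10), S(f_3,h_10), S(h_4,h_10), S(h_5,h_10), S(h_6,h_10), S(h_7,h_10), S(h_8,h_10), S(h_9,h_10), S(f_1,h_11), S(f_2,h_11), S(f_3,h_11), S(h_4,h_11), S(h_5,h_11), S(h_6,h_11), S(h_7,h_11), S(h_8,h_11), S(h_9,h_11), S(h_10,h_11)) all reduce to 0 modulo the current basis, so we have a Gröbner basis.
Inter-reduce: drop elements whose leading term is divisible by another's, tail-reduce, and make monic.
Reduced Gröbner basis: {u + 1, v - 2}.
Label its elements g_1 = u + 1, g_2 = v - 2.

Reduce p = -6u^2v - 5u - v + 9 modulo G:
  leading term u^2v: subtract (-6uv)·g_1 from -6u^2v - 5u - v + 9 → 6uv - 5u - v + 9
  leading term uv: subtract (6v)·g_1 from 6uv - 5u - v + 9 → -5u - 7v + 9
  leading term u: subtract (-5)·g_1 from -5u - 7v + 9 → -7v + 14
  leading term v: subtract (-7)·g_2 from -7v + 14 → 0
  normal form = 0.
Since the normal form is 0, p ∈ I.

The remainder on division by a Gröbner basis is unique — it is the normal form.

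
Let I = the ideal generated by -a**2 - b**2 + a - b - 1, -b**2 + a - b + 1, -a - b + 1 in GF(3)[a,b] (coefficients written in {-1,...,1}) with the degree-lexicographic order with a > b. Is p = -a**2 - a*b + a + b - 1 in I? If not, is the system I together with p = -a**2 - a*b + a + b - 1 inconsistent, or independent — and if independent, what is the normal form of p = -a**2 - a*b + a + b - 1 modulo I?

Adjoining -a**2 - a*b + a + b - 1 makes the ideal the whole ring: the system is inconsistent.

First compute the reduced Gröbner basis of I by Buchberger's algorithm.
f_1 = -a**2 - b**2 + a - b - 1, LT = a**2.
f_2 = -b**2 + a - b + 1, LT = b**2.
f_3 = -a - b + 1, LT = a.

S(f_1,f_3): lcm = a**2. S = -a*b + b**2 + b + 1.
  leading term a*b: subtract (b)·f_3 from -a*b + b**2 + b + 1 → -b**2 + 1
  leading term b**2: subtract (1)·f_2 from -b**2 + 1 → -a + b
  leading term a: subtract (1)·f_3 from -a + b → -b - 1
  leading term b: no divisor's leading term divides it; move -b to the remainder.
  leading term 1: no divisor's leading term divides it; move -1 to the remainder.
  remainder -b - 1 ≠ 0; add h_4 = -b - 1 to the basis.

The other S-polynomials (S(f_1,f_2), S(f_2,f_3), S(f_1,h_4), S(f_2,h_4), S(f_3,h_4)) all reduce to 0 modulo the current basis, so we have a Gröbner basis.
Inter-reduce: drop elements whose leading term is divisible by another's, tail-reduce, and make monic.
Reduced Gröbner basis: {a + 1, b + 1}.
Label its elements g_1 = a + 1, g_2 = b + 1.

Reduce p = -a**2 - a*b + a + b - 1 modulo G:
  leading term a**2: subtract (-a)·g_1 from -a**2 - a*b + a + b - 1 → -a*b - a + b - 1
  leading term a*b: subtract (-b)·g_1 from -a*b - a + b - 1 → -a - b - 1
  leading term a: subtract (-1)·g_1 from -a - b - 1 → -b
  leading term b: subtract (-1)·g_2 from -b → 1
  leading term 1: no divisor's leading term divides it; move 1 to the remainder.
  normal form = 1.
The normal form is nonzero, so p ∉ I. Since p minus its normal form lies in I, I + (p) = I + (r) where r = 1; decide whether this ideal is the whole ring.
Here r = 1 is a nonzero constant, hence a unit: 1 ∈ I + (p), the Gröbner basis of I + (p) is {1}, and the enlarged system has no common solution — adjoining p is inconsistent.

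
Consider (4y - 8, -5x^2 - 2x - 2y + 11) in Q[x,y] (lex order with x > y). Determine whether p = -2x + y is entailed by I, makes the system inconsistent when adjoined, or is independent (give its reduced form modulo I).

First compute the reduced Gröbner basis of I by Buchberger's algorithm.
f_1 = 4y - 8, LT = y.
f_2 = -5x^2 - 2x - 2y + 11, LT = x^2.

The S-polynomials (S(f_1,f_2)) all reduce to 0 modulo the current basis, so we have a Gröbner basis.
Inter-reduce: drop elements whose leading term is divisible by another's, tail-reduce, and make monic.
Reduced Gröbner basis: {x^2 + 2/5x - 7/5, y - 2}.
Label its elements g_1 = x^2 + 2/5x - 7/5, g_2 = y - 2.

Reduce p = -2x + y modulo G:
  leading term x: no divisor's leading term divides it; move -2x to the remainder.
  leading term y: subtract (1)·g_2 from y → 2
  leading term 1: no divisor's leading term divides it; move 2 to the remainder.
  normal form = -2x + 2.
The normal form is nonzero, so p ∉ I. Since p minus its normal form lies in I, I + (p) = I + (r) where r = -2x + 2; decide whether this ideal is the whole ring.
Run Buchberger on G together with r (pairs among the g_i already reduce to 0 since G is a Gröbner basis):
g_1 = x^2 + 2/5x - 7/5, LT = x^2.
g_2 = y - 2, LT = y.
r = -2x + 2, LT = x.

The S-polynomials (S(g_1,g_2), S(g_1,r), S(g_2,r)) all reduce to 0 modulo the current basis, so we have a Gröbner basis.
Inter-reduce: drop elements whose leading term is divisible by another's, tail-reduce, and make monic.
Reduced Gröbner basis: {x - 1, y - 2}.
The reduced Gröbner basis of I + (p) is {x - 1, y - 2} ≠ {1}, a proper ideal, so the enlarged system stays consistent: p is independent of I, with normal form -2x + 2.

Ideal membership is decidable via reduction modulo a Gröbner basis.

-2x + y is independent of I; its normal form modulo I is -2x + 2.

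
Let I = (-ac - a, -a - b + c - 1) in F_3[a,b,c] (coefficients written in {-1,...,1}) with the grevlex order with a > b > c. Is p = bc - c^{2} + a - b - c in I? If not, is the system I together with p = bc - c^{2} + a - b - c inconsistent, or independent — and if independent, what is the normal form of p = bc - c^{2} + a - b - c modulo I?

Adjoining bc - c^{2} + a - b - c makes the ideal the whole ring: the system is inconsistent.

First compute the reduced Gröbner basis of I by Buchberger's algorithm.
f_1 = -ac - a, LT = ac.
f_2 = -a - b + c - 1, LT = a.

S(f_1,f_2): lcm = ac. S = -bc + c^{2} + a - c.
  leading term bc: no divisor's leading term divides it; move -bc to the remainder.
  leading term c^{2}: no divisor's leading term divides it; move c^{2} to the remainder.
  leading term a: subtract (-1)·f_2 from a - c → -b - 1
  leading term b: no divisor's leading term divides it; move -b to the remainder.
  leading term 1: no divisor's leading term divides it; move -1 to the remainder.
  remainder -bc + c^{2} - b - 1 ≠ 0; add h_3 = -bc + c^{2} - b - 1 to the basis.

The other S-polynomials (S(f_1,h_3), S(f_2,h_3)) all reduce to 0 modulo the current basis, so we have a Gröbner basis.
Inter-reduce: drop elements whose leading term is divisible by another's, tail-reduce, and make monic.
Reduced Gröbner basis: {bc - c^{2} + b + 1, a + b - c + 1}.
Label its elements g_1 = bc - c^{2} + b + 1, g_2 = a + b - c + 1.

Reduce p = bc - c^{2} + a - b - c modulo G:
  leading term bc: subtract (1)·g_1 from bc - c^{2} + a - b - c → a + b - c - 1
  leading term a: subtract (1)·g_2 from a + b - c - 1 → 1
  leading term 1: no divisor's leading term divides it; move 1 to the remainder.
  normal form = 1.
The normal form is nonzero, so p ∉ I. Since p minus its normal form lies in I, I + (p) = I + (r) where r = 1; decide whether this ideal is the whole ring.
Here r = 1 is a nonzero constant, hence a unit: 1 ∈ I + (p), the Gröbner basis of I + (p) is {1}, and the enlarged system has no common solution — adjoining p is inconsistent.

The remainder on division by a Gröbner basis is unique — it is the normal form.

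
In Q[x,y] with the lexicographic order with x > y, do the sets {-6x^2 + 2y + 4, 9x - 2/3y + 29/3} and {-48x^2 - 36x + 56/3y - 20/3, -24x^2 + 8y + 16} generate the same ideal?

Yes, the ideals are equal.

For a fixed monomial order, each ideal has a unique reduced Gröbner basis; comparing bases decides equality.
Buchberger on the first generating set:
f_1 = -6x^2 + 2y + 4, LT = x^2.
f_2 = 9x - 2/3y + 29/3, LT = x.

S(f_1,f_2): lcm = x^2. S = 2/27xy - 29/27x - 1/3y - 2/3.
  leading term xy: subtract (2/243y)·f_2 from 2/27xy - 29/27x - 1/3y - 2/3 → -29/27x + 4/729y^2 - 301/729y - 2/3
  leading term x: subtract (-29/243)·f_2 from -29/27x + 4/729y^2 - 301/729y - 2/3 → 4/729y^2 - 359/729y + 355/729
  leading term y^2: no divisor's leading term divides it; move 4/729y^2 to the remainder.
  leading term y: no divisor's leading term divides it; move -359/729y to the remainder.
  leading term 1: no divisor's leading term divides it; move 355/729 to the remainder.
  remainder 4/729y^2 - 359/729y + 355/729 ≠ 0; add g_3 = 4/729y^2 - 359/729y + 355/729 to the basis.

S(f_1,g_3): leading monomials are coprime, so the S-polynomial reduces to 0 (Buchberger's first criterion).
S(f_2,g_3): leading monomials are coprime, so the S-polynomial reduces to 0 (Buchberger's first criterion).
Every S-polynomial of the final basis reduces to 0, so we have a Gröbner basis.
Inter-reduce: drop elements whose leading term is divisible by another's, tail-reduce, and make monic.
Reduced Gröbner basis: {x - 2/27y + 29/27, y^2 - 359/4y + 355/4}.

Buchberger on the second generating set:
h_1 = -48x^2 - 36x + 56/3y - 20/3, LT = x^2.
h_2 = -24x^2 + 8y + 16, LT = x^2.

S(h_1,h_2): lcm = x^2. S = 3/4x - 1/18y + 29/36.
  leading term x: no divisor's leading term divides it; move 3/4x to the remainder.
  leading term y: no divisor's leading term divides it; move -1/18y to the remainder.
  leading term 1: no divisor's leading term divides it; move 29/36 to the remainder.
  remainder 3/4x - 1/18y + 29/36 ≠ 0; add k_3 = 3/4x - 1/18y + 29/36 to the basis.

S(h_1,k_3): lcm = x^2. S = 2/27xy - 35/108x - 7/18y + 5/36.
  leading term xy: subtract (8/81y)·k_3 from 2/27xy - 35/108x - 7/18y + 5/36 → -35/108x + 4/729y^2 - 683/1458y + 5/36
  leading term x: subtract (-35/81)·k_3 from -35/108x + 4/729y^2 - 683/1458y + 5/36 → 4/729y^2 - 359/729y + 355/729
  leading term y^2: no divisor's leading term divides it; move 4/729y^2 to the remainder.
  leading term y: no divisor's leading term divides it; move -359/729y to the remainder.
  leading term 1: no divisor's leading term divides it; move 355/729 to the remainder.
  remainder 4/729y^2 - 359/729y + 355/729 ≠ 0; add k_4 = 4/729y^2 - 359/729y + 355/729 to the basis.

S(h_2,k_3): lcm = x^2. S = 2/27xy - 29/27x - 1/3y - 2/3.
  leading term xy: subtract (8/81y)·k_3 from 2/27xy - 29/27x - 1/3y - 2/3 → -29/27x + 4/729y^2 - 301/729y - 2/3
  leading term x: subtract (-116/81)·k_3 from -29/27x + 4/729y^2 - 301/729y - 2/3 → 4/729y^2 - 359/729y + 355/729
  leading term y^2: subtract (1)·k_4 from 4/729y^2 - 359/729y + 355/729 → 0
  remainder 0.

S(h_1,k_4): leading monomials are coprime, so the S-polynomial reduces to 0 (Buchberger's first criterion).
S(h_2,k_4): leading monomials are coprime, so the S-polynomial reduces to 0 (Buchberger's first criterion).
S(k_3,k_4): leading monomials are coprime, so the S-polynomial reduces to 0 (Buchberger's first criterion).
Every S-polynomial of the final basis reduces to 0, so we have a Gröbner basis.
Inter-reduce: drop elements whose leading term is divisible by another's, tail-reduce, and make monic.
Reduced Gröbner basis: {x - 2/27y + 29/27, y^2 - 359/4y + 355/4}.

The two bases agree; hence the ideals are identical.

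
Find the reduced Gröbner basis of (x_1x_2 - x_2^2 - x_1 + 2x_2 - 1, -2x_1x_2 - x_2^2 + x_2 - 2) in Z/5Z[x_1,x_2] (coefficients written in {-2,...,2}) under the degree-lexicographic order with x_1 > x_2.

f_1 = x_1x_2 - x_2^2 - x_1 + 2x_2 - 1, LT = x_1x_2.
f_2 = -2x_1x_2 - x_2^2 + x_2 - 2, LT = x_1x_2.

S(f_1,f_2): lcm = x_1x_2. S = x_2^2 - x_1 - 2.
  reduce S modulo (f_1, f_2):
  remainder x_2^2 - x_1 - 2 ≠ 0; add g_3 = x_2^2 - x_1 - 2 to the basis.

S(f_1,g_3): lcm = x_1x_2^2. S = -x_2^3 + x_1^2 - x_1x_2 + 2x_2^2 + 2x_1 - x_2.
  reduce S modulo (f_1, f_2, g_3):
  remainder x_1^2 + x_2 - 2 ≠ 0; add g_4 = x_1^2 + x_2 - 2 to the basis.

The other S-polynomials (S(f_2,g_3), S(f_1,g_4), S(f_2,g_4), S(g_3,g_4)) all reduce to 0 modulo the current basis, so we have a Gröbner basis.
Inter-reduce: drop elements whose leading term is divisible by another's, tail-reduce, and make monic.

G = {x_1^2 + x_2 - 2, x_1x_2 - 2x_1 + 2x_2 + 2, x_2^2 - x_1 - 2}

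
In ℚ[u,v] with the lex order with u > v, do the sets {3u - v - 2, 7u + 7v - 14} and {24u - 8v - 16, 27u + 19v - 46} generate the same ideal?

Yes, the ideals are equal.

Two ideals are equal iff their reduced Gröbner bases coincide (the reduced basis is unique for a fixed ordering).
Buchberger on the first generating set:
f_1 = 3u - v - 2, LT = u.
f_2 = 7u + 7v - 14, LT = u.

S(f_1,f_2): lcm = u. S = -4/3v + 4/3.
  leading term v: no divisor's leading term divides it; move -4/3v to the remainder.
  leading term 1: no divisor's leading term divides it; move 4/3 to the remainder.
  remainder -4/3v + 4/3 ≠ 0; add g_3 = -4/3v + 4/3 to the basis.

S(f_1,g_3): leading monomials are coprime, so the S-polynomial reduces to 0 (Buchberger's first criterion).
S(f_2,g_3): leading monomials are coprime, so the S-polynomial reduces to 0 (Buchberger's first criterion).
Every S-polynomial of the final basis reduces to 0, so we have a Gröbner basis.
Inter-reduce: drop elements whose leading term is divisible by another's, tail-reduce, and make monic.
Reduced Gröbner basis: {u - 1, v - 1}.

Buchberger on the second generating set:
h_1 = 24u - 8v - 16, LT = u.
h_2 = 27u + 19v - 46, LT = u.

S(h_1,h_2): lcm = u. S = -28/27v + 28/27.
  leading term v: no divisor's leading term divides it; move -28/27v to the remainder.
  leading term 1: no divisor's leading term divides it; move 28/27 to the remainder.
  remainder -28/27v + 28/27 ≠ 0; add k_3 = -28/27v + 28/27 to the basis.

S(h_1,k_3): leading monomials are coprime, so the S-polynomial reduces to 0 (Buchberger's first criterion).
S(h_2,k_3): leading monomials are coprime, so the S-polynomial reduces to 0 (Buchberger's first criterion).
Every S-polynomial of the final basis reduces to 0, so we have a Gröbner basis.
Inter-reduce: drop elements whose leading term is divisible by another's, tail-reduce, and make monic.
Reduced Gröbner basis: {u - 1, v - 1}.

Same reduced basis, so the two generating sets span the same ideal.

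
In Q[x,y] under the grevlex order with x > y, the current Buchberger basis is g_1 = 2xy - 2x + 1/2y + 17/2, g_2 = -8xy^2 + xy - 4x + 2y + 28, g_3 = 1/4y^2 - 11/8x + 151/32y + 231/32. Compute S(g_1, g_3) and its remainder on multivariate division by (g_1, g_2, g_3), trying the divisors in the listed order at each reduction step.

lcm(LM(g_1), LM(g_3)) = xy^2.
S = (lcm/LT(g_1))·g_1 − (lcm/LT(g_3))·g_3 = 11/2x^2 - 159/8xy + 1/4y^2 - 231/8x + 17/4y.
Reduce S modulo (g_1, g_2, g_3) in that order:
  leading term x^2: no divisor's leading term divides it; move 11/2x^2 to the remainder.
  leading term xy: subtract (-159/16)·g_1 from -159/8xy + 1/4y^2 - 231/8x + 17/4y → 1/4y^2 - 195/4x + 295/32y + 2703/32
  leading term y^2: subtract (1)·g_3 from 1/4y^2 - 195/4x + 295/32y + 2703/32 → -379/8x + 9/2y + 309/4
  leading term x: no divisor's leading term divides it; move -379/8x to the remainder.
  leading term y: no divisor's leading term divides it; move 9/2y to the remainder.
  leading term 1: no divisor's leading term divides it; move 309/4 to the remainder.
The remainder 11/2x^2 - 379/8x + 9/2y + 309/4 is nonzero, so it would be added as the next basis element.
An S-polynomial is built so that the two leading terms cancel; whether anything survives reduction is exactly the Gröbner-basis criterion.

S(g_1, g_3) = 11/2x^2 - 159/8xy + 1/4y^2 - 231/8x + 17/4y; remainder on division = 11/2x^2 - 379/8x + 9/2y + 309/4.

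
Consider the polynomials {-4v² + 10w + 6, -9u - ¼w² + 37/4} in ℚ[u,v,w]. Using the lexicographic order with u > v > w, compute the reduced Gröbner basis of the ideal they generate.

The reduced Gröbner basis is the canonical form of the ideal for this ordering.

f_1 = -4v² + 10w + 6, LT = v².
f_2 = -9u - ¼w² + 37/4, LT = u.

The S-polynomials (S(f_1,f_2)) all reduce to 0 modulo the current basis, so we have a Gröbner basis.

G = {u + 1/36w² - 37/36, v² - 5/2w - 3/2}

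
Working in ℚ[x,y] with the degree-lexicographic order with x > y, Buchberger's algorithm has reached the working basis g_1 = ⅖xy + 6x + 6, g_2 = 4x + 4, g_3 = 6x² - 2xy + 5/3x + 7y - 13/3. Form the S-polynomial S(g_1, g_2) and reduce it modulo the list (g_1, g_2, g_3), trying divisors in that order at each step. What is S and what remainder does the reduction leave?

S(g_1, g_2) = 15x - y + 15; remainder on division = -y.

lcm(LM(g_1), LM(g_2)) = xy.
S = (lcm/LT(g_1))·g_1 − (lcm/LT(g_2))·g_2 = 15x - y + 15.
Reduce S modulo (g_1, g_2, g_3) in that order:
  leading term x: subtract (15/4)·g_2 from 15x - y + 15 → -y
  leading term y: no divisor's leading term divides it; move -y to the remainder.
The remainder -y is nonzero, so it would be added as the next basis element.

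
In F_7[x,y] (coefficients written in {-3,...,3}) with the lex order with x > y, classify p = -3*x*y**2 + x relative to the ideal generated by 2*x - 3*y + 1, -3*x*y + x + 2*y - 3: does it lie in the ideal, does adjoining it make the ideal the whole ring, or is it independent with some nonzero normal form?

First compute the reduced Gröbner basis of I by Buchberger's algorithm.
f_1 = 2*x - 3*y + 1, LT = x.
f_2 = -3*x*y + x + 2*y - 3, LT = x*y.

S(f_1,f_2): lcm = x*y. S = -2*x + 2*y**2 - 1.
  reduce S modulo (f_1, f_2):
  remainder 2*y**2 - 3*y ≠ 0; add h_3 = 2*y**2 - 3*y to the basis.

The other S-polynomials (S(f_1,h_3), S(f_2,h_3)) all reduce to 0 modulo the current basis, so we have a Gröbner basis.
Inter-reduce: drop elements whose leading term is divisible by another's, tail-reduce, and make monic.
Reduced Gröbner basis: {x + 2*y - 3, y**2 + 2*y}.
Label its elements g_1 = x + 2*y - 3, g_2 = y**2 + 2*y.

Reduce p = -3*x*y**2 + x modulo G:
  leading term x*y**2: subtract (-3*y**2)·g_1 from -3*x*y**2 + x → x - y**3 - 2*y**2
  leading term x: subtract (1)·g_1 from x - y**3 - 2*y**2 → -y**3 - 2*y**2 - 2*y + 3
  leading term y**3: subtract (-y)·g_2 from -y**3 - 2*y**2 - 2*y + 3 → -2*y + 3
  leading term y: no divisor's leading term divides it; move -2*y to the remainder.
  leading term 1: no divisor's leading term divides it; move 3 to the remainder.
  normal form = -2*y + 3.
The normal form is nonzero, so p ∉ I. Since p minus its normal form lies in I, I + (p) = I + (r) where r = -2*y + 3; decide whether this ideal is the whole ring.
Run Buchberger on G together with r (pairs among the g_i already reduce to 0 since G is a Gröbner basis):
g_1 = x + 2*y - 3, LT = x.
g_2 = y**2 + 2*y, LT = y**2.
r = -2*y + 3, LT = y.

The S-polynomials (S(g_1,g_2), S(g_1,r), S(g_2,r)) all reduce to 0 modulo the current basis, so we have a Gröbner basis.
Inter-reduce: drop elements whose leading term is divisible by another's, tail-reduce, and make monic.
Reduced Gröbner basis: {x, y + 2}.
The reduced Gröbner basis of I + (p) is {x, y + 2} ≠ {1}, a proper ideal, so the enlarged system stays consistent: p is independent of I, with normal form -2*y + 3.

-3*x*y**2 + x is independent of I; its normal form modulo I is -2*y + 3.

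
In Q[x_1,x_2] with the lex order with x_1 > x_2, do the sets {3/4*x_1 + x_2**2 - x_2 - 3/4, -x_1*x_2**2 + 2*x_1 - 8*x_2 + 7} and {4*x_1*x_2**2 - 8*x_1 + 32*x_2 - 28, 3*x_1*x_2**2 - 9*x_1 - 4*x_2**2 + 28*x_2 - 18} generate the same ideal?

Two ideals are equal iff their reduced Gröbner bases coincide (the reduced basis is unique for a fixed ordering).
Buchberger on the first generating set:
f_1 = 3/4*x_1 + x_2**2 - x_2 - 3/4, LT = x_1.
f_2 = -x_1*x_2**2 + 2*x_1 - 8*x_2 + 7, LT = x_1*x_2**2.

S(f_1,f_2): lcm = x_1*x_2**2. S = 2*x_1 + 4/3*x_2**4 - 4/3*x_2**3 - x_2**2 - 8*x_2 + 7.
  leading term x_1: subtract (8/3)·f_1 from 2*x_1 + 4/3*x_2**4 - 4/3*x_2**3 - x_2**2 - 8*x_2 + 7 → 4/3*x_2**4 - 4/3*x_2**3 - 11/3*x_2**2 - 16/3*x_2 + 9
  leading term x_2**4: no divisor's leading term divides it; move 4/3*x_2**4 to the remainder.
  leading term x_2**3: no divisor's leading term divides it; move -4/3*x_2**3 to the remainder.
  leading term x_2**2: no divisor's leading term divides it; move -11/3*x_2**2 to the remainder.
  leading term x_2: no divisor's leading term divides it; move -16/3*x_2 to the remainder.
  leading term 1: no divisor's leading term divides it; move 9 to the remainder.
  remainder 4/3*x_2**4 - 4/3*x_2**3 - 11/3*x_2**2 - 16/3*x_2 + 9 ≠ 0; add g_3 = 4/3*x_2**4 - 4/3*x_2**3 - 11/3*x_2**2 - 16/3*x_2 + 9 to the basis.

The other S-polynomials (S(f_1,g_3), S(f_2,g_3)) all reduce to 0 modulo the current basis, so we have a Gröbner basis.
Inter-reduce: drop elements whose leading term is divisible by another's, tail-reduce, and make monic.
Reduced Gröbner basis: {x_1 + 4/3*x_2**2 - 4/3*x_2 - 1, x_2**4 - x_2**3 - 11/4*x_2**2 - 4*x_2 + 27/4}.

Buchberger on the second generating set:
h_1 = 4*x_1*x_2**2 - 8*x_1 + 32*x_2 - 28, LT = x_1*x_2**2.
h_2 = 3*x_1*x_2**2 - 9*x_1 - 4*x_2**2 + 28*x_2 - 18, LT = x_1*x_2**2.

S(h_1,h_2): lcm = x_1*x_2**2. S = x_1 + 4/3*x_2**2 - 4/3*x_2 - 1.
  leading term x_1: no divisor's leading term divides it; move x_1 to the remainder.
  leading term x_2**2: no divisor's leading term divides it; move 4/3*x_2**2 to the remainder.
  leading term x_2: no divisor's leading term divides it; move -4/3*x_2 to the remainder.
  leading term 1: no divisor's leading term divides it; move -1 to the remainder.
  remainder x_1 + 4/3*x_2**2 - 4/3*x_2 - 1 ≠ 0; add k_3 = x_1 + 4/3*x_2**2 - 4/3*x_2 - 1 to the basis.

S(h_1,k_3): lcm = x_1*x_2**2. S = -2*x_1 - 4/3*x_2**4 + 4/3*x_2**3 + x_2**2 + 8*x_2 - 7.
  leading term x_1: subtract (-2)·k_3 from -2*x_1 - 4/3*x_2**4 + 4/3*x_2**3 + x_2**2 + 8*x_2 - 7 → -4/3*x_2**4 + 4/3*x_2**3 + 11/3*x_2**2 + 16/3*x_2 - 9
  leading term x_2**4: no divisor's leading term divides it; move -4/3*x_2**4 to the remainder.
  leading term x_2**3: no divisor's leading term divides it; move 4/3*x_2**3 to the remainder.
  leading term x_2**2: no divisor's leading term divides it; move 11/3*x_2**2 to the remainder.
  leading term x_2: no divisor's leading term divides it; move 16/3*x_2 to the remainder.
  leading term 1: no divisor's leading term divides it; move -9 to the remainder.
  remainder -4/3*x_2**4 + 4/3*x_2**3 + 11/3*x_2**2 + 16/3*x_2 - 9 ≠ 0; add k_4 = -4/3*x_2**4 + 4/3*x_2**3 + 11/3*x_2**2 + 16/3*x_2 - 9 to the basis.

The other S-polynomials (S(h_2,k_3), S(h_1,k_4), S(h_2,k_4), S(k_3,k_4)) all reduce to 0 modulo the current basis, so we have a Gröbner basis.
Inter-reduce: drop elements whose leading term is divisible by another's, tail-reduce, and make monic.
Reduced Gröbner basis: {x_1 + 4/3*x_2**2 - 4/3*x_2 - 1, x_2**4 - x_2**3 - 11/4*x_2**2 - 4*x_2 + 27/4}.

The two bases agree; hence the ideals are identical.

Yes, the ideals are equal.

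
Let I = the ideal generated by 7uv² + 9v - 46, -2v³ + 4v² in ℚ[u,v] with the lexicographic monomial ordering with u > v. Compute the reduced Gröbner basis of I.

G = {u - 1, v - 2}

f_1 = 7uv² + 9v - 46, LT = uv².
f_2 = -2v³ + 4v², LT = v³.

S(f_1,f_2): lcm = uv³. S = 2uv² + 9/7v² - 46/7v.
  reduce S modulo (f_1, f_2):
  remainder 9/7v² - 64/7v + 92/7 ≠ 0; add g_3 = 9/7v² - 64/7v + 92/7 to the basis.

S(f_1,g_3): lcm = uv². S = 64/9uv - 92/9u + 9/7v - 46/7.
  reduce S modulo (f_1, f_2, g_3):
  remainder 64/9uv - 92/9u + 9/7v - 46/7 ≠ 0; add g_4 = 64/9uv - 92/9u + 9/7v - 46/7 to the basis.

S(f_2,g_3): lcm = v³. S = 46/9v² - 92/9v.
  reduce S modulo (f_1, f_2, g_3, g_4):
  remainder 2116/81v - 4232/81 ≠ 0; add g_5 = 2116/81v - 4232/81 to the basis.

S(f_1,g_4): lcm = uv². S = 23/16uv - 81/448v² + 495/224v - 46/7.
  reduce S modulo (f_1, f_2, g_3, g_4, g_5):
  remainder 529/256u - 529/256 ≠ 0; add g_6 = 529/256u - 529/256 to the basis.

The other S-polynomials (S(f_2,g_4), S(g_3,g_4), S(f_1,g_5), S(f_2,g_5), S(g_3,g_5), S(g_4,g_5), S(f_1,g_6), S(f_2,g_6), S(g_3,g_6), S(g_4,g_6), S(g_5,g_6)) all reduce to 0 modulo the current basis, so we have a Gröbner basis.
Inter-reduce: drop elements whose leading term is divisible by another's, tail-reduce, and make monic.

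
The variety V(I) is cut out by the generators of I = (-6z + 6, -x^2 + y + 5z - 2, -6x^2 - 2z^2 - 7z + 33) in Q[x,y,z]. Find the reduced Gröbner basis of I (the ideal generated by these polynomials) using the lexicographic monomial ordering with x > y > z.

G = {x^2 - 4, y - 1, z - 1}

Buchberger's algorithm terminates because the ascending chain of leading-term ideals stabilizes.

f_1 = -6z + 6, LT = z.
f_2 = -x^2 + y + 5z - 2, LT = x^2.
f_3 = -6x^2 - 2z^2 - 7z + 33, LT = x^2.

S(f_2,f_3): lcm = x^2. S = -y - 1/3z^2 - 37/6z + 15/2.
  leading term y: no divisor's leading term divides it; move -y to the remainder.
  leading term z^2: subtract (1/18z)·f_1 from -1/3z^2 - 37/6z + 15/2 → -13/2z + 15/2
  leading term z: subtract (13/12)·f_1 from -13/2z + 15/2 → 1
  leading term 1: no divisor's leading term divides it; move 1 to the remainder.
  remainder -y + 1 ≠ 0; add g_4 = -y + 1 to the basis.

The other S-polynomials (S(f_1,f_2), S(f_1,f_3), S(f_1,g_4), S(f_2,g_4), S(f_3,g_4)) all reduce to 0 modulo the current basis, so we have a Gröbner basis.
Inter-reduce: drop elements whose leading term is divisible by another's, tail-reduce, and make monic.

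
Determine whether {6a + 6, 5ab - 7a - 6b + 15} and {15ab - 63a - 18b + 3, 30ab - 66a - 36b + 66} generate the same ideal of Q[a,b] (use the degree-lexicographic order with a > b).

Yes, the ideals are equal.

For a fixed monomial order, each ideal has a unique reduced Gröbner basis; comparing bases decides equality.
Buchberger on the first generating set:
f_1 = 6a + 6, LT = a.
f_2 = 5ab - 7a - 6b + 15, LT = ab.

S(f_1,f_2): lcm = ab. S = 7/5a + 11/5b - 3.
  leading term a: subtract (7/30)·f_1 from 7/5a + 11/5b - 3 → 11/5b - 22/5
  leading term b: no divisor's leading term divides it; move 11/5b to the remainder.
  leading term 1: no divisor's leading term divides it; move -22/5 to the remainder.
  remainder 11/5b - 22/5 ≠ 0; add g_3 = 11/5b - 22/5 to the basis.

S(f_1,g_3): leading monomials are coprime, so the S-polynomial reduces to 0 (Buchberger's first criterion).
S(f_2,g_3): lcm = ab. S = 3/5a - 6/5b + 3.
  leading term a: subtract (1/10)·f_1 from 3/5a - 6/5b + 3 → -6/5b + 12/5
  leading term b: subtract (-6/11)·g_3 from -6/5b + 12/5 → 0
  remainder 0.

Every S-polynomial of the final basis reduces to 0, so we have a Gröbner basis.
Inter-reduce: drop elements whose leading term is divisible by another's, tail-reduce, and make monic.
Reduced Gröbner basis: {a + 1, b - 2}.

Buchberger on the second generating set:
h_1 = 15ab - 63a - 18b + 3, LT = ab.
h_2 = 30ab - 66a - 36b + 66, LT = ab.

S(h_1,h_2): lcm = ab. S = -2a - 2.
  leading term a: no divisor's leading term divides it; move -2a to the remainder.
  leading term 1: no divisor's leading term divides it; move -2 to the remainder.
  remainder -2a - 2 ≠ 0; add k_3 = -2a - 2 to the basis.

S(h_1,k_3): lcm = ab. S = -21/5a - 11/5b + 1/5.
  leading term a: subtract (21/10)·k_3 from -21/5a - 11/5b + 1/5 → -11/5b + 22/5
  leading term b: no divisor's leading term divides it; move -11/5b to the remainder.
  leading term 1: no divisor's leading term divides it; move 22/5 to the remainder.
  remainder -11/5b + 22/5 ≠ 0; add k_4 = -11/5b + 22/5 to the basis.

S(h_2,k_3): lcm = ab. S = -11/5a - 11/5b + 11/5.
  leading term a: subtract (11/10)·k_3 from -11/5a - 11/5b + 11/5 → -11/5b + 22/5
  leading term b: subtract (1)·k_4 from -11/5b + 22/5 → 0
  remainder 0.

S(h_1,k_4): lcm = ab. S = -11/5a - 6/5b + 1/5.
  leading term a: subtract (11/10)·k_3 from -11/5a - 6/5b + 1/5 → -6/5b + 12/5
  leading term b: subtract (6/11)·k_4 from -6/5b + 12/5 → 0
  remainder 0.

S(h_2,k_4): lcm = ab. S = -1/5a - 6/5b + 11/5.
  leading term a: subtract (1/10)·k_3 from -1/5a - 6/5b + 11/5 → -6/5b + 12/5
  leading term b: subtract (6/11)·k_4 from -6/5b + 12/5 → 0
  remainder 0.

S(k_3,k_4): leading monomials are coprime, so the S-polynomial reduces to 0 (Buchberger's first criterion).
Every S-polynomial of the final basis reduces to 0, so we have a Gröbner basis.
Inter-reduce: drop elements whose leading term is divisible by another's, tail-reduce, and make monic.
Reduced Gröbner basis: {a + 1, b - 2}.

The two bases agree; hence the ideals are identical.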